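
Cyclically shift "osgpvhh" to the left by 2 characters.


Input: 'osgpvhh', shift = 2
Operation: split at index 2 and swap parts
Front part s[0:2] = 'os'
Back part s[2:] = 'gpvhh'
Rotated = back + front = 'gpvhh' + 'os'
Result: gpvhhos


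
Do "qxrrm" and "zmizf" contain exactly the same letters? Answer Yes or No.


String 1: 'qxrrm' -> sorted: 'mqrrx'
String 2: 'zmizf' -> sorted: 'fimzz'
Compare sorted forms: 'mqrrx' != 'fimzz'
Anagram: No


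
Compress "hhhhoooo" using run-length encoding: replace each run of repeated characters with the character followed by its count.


Input: 'hhhhoooo'
Operation: identify consecutive runs
Runs: 'hhhh' -> h4, 'oooo' -> o4
Encoded: h4o4


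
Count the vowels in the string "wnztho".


Input string: 'wnztho'
Operation: count vowels (a, e, i, o, u)
Scan: s[0]='w', s[1]='n', s[2]='z', s[3]='t', s[4]='h', s[5]='o' (vowel)
Vowels found: 1
Result: 1


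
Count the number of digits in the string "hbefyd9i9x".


Input string: 'hbefyd9i9x'
Operation: count digit characters (0-9)
Scan: 'h', 'b', 'e', 'f', 'y', 'd', '9'(digit), 'i', '9'(digit), 'x'
Digits found: 2
Result: 2


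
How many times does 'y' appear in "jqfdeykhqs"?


Input string: 'jqfdeykhqs'
Target character: 'y'
Scan each position: s[5]='y'
Matches found at indices: 5
Total: 1


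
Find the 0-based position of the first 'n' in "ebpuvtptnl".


Input string: 'ebpuvtptnl'
Target: 'n'
Scanning left to right: s[0]='e', s[1]='b', s[2]='p', s[3]='u', s[4]='v', s[5]='t', s[6]='p', s[7]='t', s[8]='n'
First match at index: 8


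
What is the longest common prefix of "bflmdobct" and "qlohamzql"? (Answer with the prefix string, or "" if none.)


String 1: 'bflmdobct'
String 2: 'qlohamzql'
Compare position by position:
pos 0: 'b' vs 'q' differ -> stop
Longest common prefix: "" (length 0)


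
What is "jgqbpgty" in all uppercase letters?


Input string: 'jgqbpgty'
Operation: convert each letter to uppercase
Mapping: 'j'->'J', 'g'->'G', 'q'->'Q', 'b'->'B', 'p'->'P', 'g'->'G', 't'->'T', 'y'->'Y'
Result: JGQBPGTY


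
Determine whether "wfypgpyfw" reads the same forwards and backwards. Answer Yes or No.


Input string: 'wfypgpyfw'
Reversed: 'wfypgpyfw'
Compare pairs: s[0]='w' vs s[8]='w' (match), s[1]='f' vs s[7]='f' (match), s[2]='y' vs s[6]='y' (match), s[3]='p' vs s[5]='p' (match)
Palindrome: Yes


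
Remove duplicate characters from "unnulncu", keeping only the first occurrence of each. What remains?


Input: 'unnulncu'
Operation: keep first occurrence of each character
Scan: s[0]='u' new -> keep; s[1]='n' new -> keep; s[2]='n' seen -> skip; s[3]='u' seen -> skip; s[4]='l' new -> keep; s[5]='n' seen -> skip; s[6]='c' new -> keep; s[7]='u' seen -> skip
Result: unlc


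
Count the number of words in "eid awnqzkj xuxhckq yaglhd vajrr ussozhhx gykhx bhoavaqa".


Input string: 'eid awnqzkj xuxhckq yaglhd vajrr ussozhhx gykhx bhoavaqa'
Operation: split by spaces
Words found: 'eid', 'awnqzkj', 'xuxhckq', 'yaglhd', 'vajrr', 'ussozhhx', 'gykhx', 'bhoavaqa'
Word count: 8


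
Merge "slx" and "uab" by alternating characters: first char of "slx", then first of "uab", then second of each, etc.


String 1: 'slx'
String 2: 'uab'
Operation: alternate characters
Pairs: 's'+'u', 'l'+'a', 'x'+'b'
Result: sulaxb


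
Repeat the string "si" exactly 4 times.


Input string: 'si'
Operation: repeat 4 times
Concatenation: 'si' + 'si' + 'si' + 'si'
Result: sisisisi


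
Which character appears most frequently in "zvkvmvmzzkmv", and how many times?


Input: 'zvkvmvmzzkmv'
Operation: tally each character
Counts: 'k':2, 'm':3, 'v':4, 'z':3
Maximum: 'v' appears 4 times


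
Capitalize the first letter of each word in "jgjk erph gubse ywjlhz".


Input string: 'jgjk erph gubse ywjlhz'
Operation: capitalize first letter of each word
Word transformations: 'jgjk'->'Jgjk', 'erph'->'Erph', 'gubse'->'Gubse', 'ywjlhz'->'Ywjlhz'
Result: Jgjk Erph Gubse Ywjlhz


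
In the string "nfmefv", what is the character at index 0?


Input string: 'nfmefv'
Operation: get character at index 0
Index mapping: s[0]='n'
Result: 'n'


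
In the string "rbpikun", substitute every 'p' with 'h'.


Input string: 'rbpikun'
Operation: replace 'p' with 'h'
Positions of 'p': 2
After replacement: rbhikun


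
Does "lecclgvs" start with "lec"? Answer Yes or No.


Input string: 'lecclgvs'
Prefix to check: 'lec'
First 3 characters of input: 'lec'
Match: True
Result: Yes


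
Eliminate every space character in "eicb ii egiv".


Input string: 'eicb ii egiv'
Operation: remove all spaces
Words: 'eicb', 'ii', 'egiv'
Join without spaces: eicbiiegiv


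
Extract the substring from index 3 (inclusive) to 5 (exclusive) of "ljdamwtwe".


Input string: 'ljdamwtwe'
Operation: slice [3:5]
Extract characters: s[3]='a', s[4]='m'
Result: am


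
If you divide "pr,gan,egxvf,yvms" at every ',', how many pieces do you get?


Input string: 'pr,gan,egxvf,yvms'
Delimiter: ','
Split result: 'pr', 'gan', 'egxvf', 'yvms'
Number of parts: 4


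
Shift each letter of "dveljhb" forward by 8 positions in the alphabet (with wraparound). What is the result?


Input: 'dveljhb', shift = 8
Operation: for each letter, (position + 8) mod 26
Mapping: 'd'(3+8=11)->'l', 'v'(21+8=29, 29 mod 26=3)->'d', 'e'(4+8=12)->'m', 'l'(11+8=19)->'t', 'j'(9+8=17)->'r', 'h'(7+8=15)->'p', 'b'(1+8=9)->'j'
Result: ldmtrpj


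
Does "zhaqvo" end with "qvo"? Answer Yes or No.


Input string: 'zhaqvo'
Suffix to check: 'qvo'
Last 3 characters of input: 'qvo'
Match: True
Result: Yes


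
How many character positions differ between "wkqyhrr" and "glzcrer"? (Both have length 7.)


String 1: 'wkqyhrr'
String 2: 'glzcrer'
Compare each position: pos 0: 'w'!='g', pos 1: 'k'!='l', pos 2: 'q'!='z', pos 3: 'y'!='c', pos 4: 'h'!='r', pos 5: 'r'!='e', pos 6: 'r'=='r'
Differing positions: 6
Hamming distance: 6


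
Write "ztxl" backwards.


Input string: 'ztxl'
Operation: reverse character order
Original order: 'z' -> 't' -> 'x' -> 'l'
Reversed order: 'l' -> 'x' -> 't' -> 'z'
Result: lxtz


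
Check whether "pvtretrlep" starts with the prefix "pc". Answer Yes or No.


Input string: 'pvtretrlep'
Prefix to check: 'pc'
First 2 characters of input: 'pv'
Match: False
Result: No


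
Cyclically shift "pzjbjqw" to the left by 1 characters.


Input: 'pzjbjqw', shift = 1
Operation: split at index 1 and swap parts
Front part s[0:1] = 'p'
Back part s[1:] = 'zjbjqw'
Rotated = back + front = 'zjbjqw' + 'p'
Result: zjbjqwp


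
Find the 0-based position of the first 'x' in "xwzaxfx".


Input string: 'xwzaxfx'
Target: 'x'
Scanning left to right: s[0]='x'
First match at index: 0


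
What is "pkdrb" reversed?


Input string: 'pkdrb'
Operation: reverse character order
Original order: 'p' -> 'k' -> 'd' -> 'r' -> 'b'
Reversed order: 'b' -> 'r' -> 'd' -> 'k' -> 'p'
Result: brdkp


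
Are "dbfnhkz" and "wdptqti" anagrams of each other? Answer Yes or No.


String 1: 'dbfnhkz' -> sorted: 'bdfhknz'
String 2: 'wdptqti' -> sorted: 'dipqttw'
Compare sorted forms: 'bdfhknz' != 'dipqttw'
Anagram: No


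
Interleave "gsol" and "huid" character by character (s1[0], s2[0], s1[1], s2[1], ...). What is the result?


String 1: 'gsol'
String 2: 'huid'
Operation: alternate characters
Pairs: 'g'+'h', 's'+'u', 'o'+'i', 'l'+'d'
Result: ghsuoild


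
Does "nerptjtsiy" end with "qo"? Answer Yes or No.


Input string: 'nerptjtsiy'
Suffix to check: 'qo'
Last 2 characters of input: 'iy'
Match: False
Result: No


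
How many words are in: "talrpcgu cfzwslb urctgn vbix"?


Input string: 'talrpcgu cfzwslb urctgn vbix'
Operation: split by spaces
Words found: 'talrpcgu', 'cfzwslb', 'urctgn', 'vbix'
Word count: 4


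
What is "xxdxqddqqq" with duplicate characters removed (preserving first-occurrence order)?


Input: 'xxdxqddqqq'
Operation: keep first occurrence of each character
Scan: s[0]='x' new -> keep; s[1]='x' seen -> skip; s[2]='d' new -> keep; s[3]='x' seen -> skip; s[4]='q' new -> keep; s[5]='d' seen -> skip; s[6]='d' seen -> skip; s[7]='q' seen -> skip; s[8]='q' seen -> skip; s[9]='q' seen -> skip
Result: xdq


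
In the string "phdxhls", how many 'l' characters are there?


Input string: 'phdxhls'
Target character: 'l'
Scan each position: s[5]='l'
Matches found at indices: 5
Total: 1


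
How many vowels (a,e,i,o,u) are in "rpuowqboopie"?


Input string: 'rpuowqboopie'
Operation: count vowels (a, e, i, o, u)
Scan: s[0]='r', s[1]='p', s[2]='u' (vowel), s[3]='o' (vowel), s[4]='w', s[5]='q', s[6]='b', s[7]='o' (vowel), s[8]='o' (vowel), s[9]='p', s[10]='i' (vowel), s[11]='e' (vowel)
Vowels found: 6
Result: 6


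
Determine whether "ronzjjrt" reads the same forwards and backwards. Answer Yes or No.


Input string: 'ronzjjrt'
Reversed: 'trjjznor'
Compare pairs: s[0]='r' vs s[7]='t' (mismatch), s[1]='o' vs s[6]='r' (mismatch), s[2]='n' vs s[5]='j' (mismatch), s[3]='z' vs s[4]='j' (mismatch)
Palindrome: No


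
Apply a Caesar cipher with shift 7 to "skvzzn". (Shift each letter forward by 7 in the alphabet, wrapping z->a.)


Input: 'skvzzn', shift = 7
Operation: for each letter, (position + 7) mod 26
Mapping: 's'(18+7=25)->'z', 'k'(10+7=17)->'r', 'v'(21+7=28, 28 mod 26=2)->'c', 'z'(25+7=32, 32 mod 26=6)->'g', 'z'(25+7=32, 32 mod 26=6)->'g', 'n'(13+7=20)->'u'
Result: zrcggu


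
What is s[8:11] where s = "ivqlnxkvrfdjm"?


Input string: 'ivqlnxkvrfdjm'
Operation: slice [8:11]
Extract characters: s[8]='r', s[9]='f', s[10]='d'
Result: rfd


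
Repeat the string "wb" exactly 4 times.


Input string: 'wb'
Operation: repeat 4 times
Concatenation: 'wb' + 'wb' + 'wb' + 'wb'
Result: wbwbwbwb


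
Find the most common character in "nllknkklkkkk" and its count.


Input: 'nllknkklkkkk'
Operation: tally each character
Counts: 'k':7, 'l':3, 'n':2
Maximum: 'k' appears 7 times


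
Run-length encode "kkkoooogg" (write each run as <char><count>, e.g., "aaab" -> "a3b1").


Input: 'kkkoooogg'
Operation: identify consecutive runs
Runs: 'kkk' -> k3, 'oooo' -> o4, 'gg' -> g2
Encoded: k3o4g2


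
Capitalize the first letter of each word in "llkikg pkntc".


Input string: 'llkikg pkntc'
Operation: capitalize first letter of each word
Word transformations: 'llkikg'->'Llkikg', 'pkntc'->'Pkntc'
Result: Llkikg Pkntc


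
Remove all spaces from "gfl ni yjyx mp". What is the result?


Input string: 'gfl ni yjyx mp'
Operation: remove all spaces
Words: 'gfl', 'ni', 'yjyx', 'mp'
Join without spaces: gflniyjyxmp


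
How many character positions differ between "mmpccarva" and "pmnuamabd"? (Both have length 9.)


String 1: 'mmpccarva'
String 2: 'pmnuamabd'
Compare each position: pos 0: 'm'!='p', pos 1: 'm'=='m', pos 2: 'p'!='n', pos 3: 'c'!='u', pos 4: 'c'!='a', pos 5: 'a'!='m', pos 6: 'r'!='a', pos 7: 'v'!='b', pos 8: 'a'!='d'
Differing positions: 8
Hamming distance: 8


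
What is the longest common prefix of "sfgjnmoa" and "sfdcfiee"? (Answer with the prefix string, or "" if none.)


String 1: 'sfgjnmoa'
String 2: 'sfdcfiee'
Compare position by position:
pos 0: 's' vs 's' match
pos 1: 'f' vs 'f' match
pos 2: 'g' vs 'd' differ -> stop
Longest common prefix: "sf" (length 2)


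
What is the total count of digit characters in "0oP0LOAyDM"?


Input string: '0oP0LOAyDM'
Operation: count digit characters (0-9)
Scan: '0'(digit), 'o', 'P', '0'(digit), 'L', 'O', 'A', 'y', 'D', 'M'
Digits found: 2
Result: 2


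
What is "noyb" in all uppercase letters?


Input string: 'noyb'
Operation: convert each letter to uppercase
Mapping: 'n'->'N', 'o'->'O', 'y'->'Y', 'b'->'B'
Result: NOYB


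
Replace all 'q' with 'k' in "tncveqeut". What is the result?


Input string: 'tncveqeut'
Operation: replace 'q' with 'k'
Positions of 'q': 5
After replacement: tncvekeut


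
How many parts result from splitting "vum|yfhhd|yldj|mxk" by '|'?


Input string: 'vum|yfhhd|yldj|mxk'
Delimiter: '|'
Split result: 'vum', 'yfhhd', 'yldj', 'mxk'
Number of parts: 4


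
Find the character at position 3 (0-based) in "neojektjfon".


Input string: 'neojektjfon'
Operation: get character at index 3
Index mapping: s[0]='n', s[1]='e', s[2]='o', s[3]='j'
Result: 'j'


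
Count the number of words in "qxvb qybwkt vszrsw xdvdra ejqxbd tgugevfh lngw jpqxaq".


Input string: 'qxvb qybwkt vszrsw xdvdra ejqxbd tgugevfh lngw jpqxaq'
Operation: split by spaces
Words found: 'qxvb', 'qybwkt', 'vszrsw', 'xdvdra', 'ejqxbd', 'tgugevfh', 'lngw', 'jpqxaq'
Word count: 8


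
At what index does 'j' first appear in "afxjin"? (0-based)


Input string: 'afxjin'
Target: 'j'
Scanning left to right: s[0]='a', s[1]='f', s[2]='x', s[3]='j'
First match at index: 3


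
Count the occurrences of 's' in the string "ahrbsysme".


Input string: 'ahrbsysme'
Target character: 's'
Scan each position: s[4]='s', s[6]='s'
Matches found at indices: 4, 6
Total: 2


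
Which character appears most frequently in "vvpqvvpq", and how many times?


Input: 'vvpqvvpq'
Operation: tally each character
Counts: 'p':2, 'q':2, 'v':4
Maximum: 'v' appears 4 times


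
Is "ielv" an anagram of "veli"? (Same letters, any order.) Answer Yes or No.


String 1: 'veli' -> sorted: 'eilv'
String 2: 'ielv' -> sorted: 'eilv'
Compare sorted forms: 'eilv' == 'eilv'
Anagram: Yes


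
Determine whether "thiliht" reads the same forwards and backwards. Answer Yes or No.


Input string: 'thiliht'
Reversed: 'thiliht'
Compare pairs: s[0]='t' vs s[6]='t' (match), s[1]='h' vs s[5]='h' (match), s[2]='i' vs s[4]='i' (match)
Palindrome: Yes


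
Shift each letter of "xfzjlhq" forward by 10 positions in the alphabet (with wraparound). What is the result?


Input: 'xfzjlhq', shift = 10
Operation: for each letter, (position + 10) mod 26
Mapping: 'x'(23+10=33, 33 mod 26=7)->'h', 'f'(5+10=15)->'p', 'z'(25+10=35, 35 mod 26=9)->'j', 'j'(9+10=19)->'t', 'l'(11+10=21)->'v', 'h'(7+10=17)->'r', 'q'(16+10=26, 26 mod 26=0)->'a'
Result: hpjtvra


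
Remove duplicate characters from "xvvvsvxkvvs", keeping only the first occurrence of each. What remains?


Input: 'xvvvsvxkvvs'
Operation: keep first occurrence of each character
Scan: s[0]='x' new -> keep; s[1]='v' new -> keep; s[2]='v' seen -> skip; s[3]='v' seen -> skip; s[4]='s' new -> keep; s[5]='v' seen -> skip; s[6]='x' seen -> skip; s[7]='k' new -> keep; s[8]='v' seen -> skip; s[9]='v' seen -> skip; s[10]='s' seen -> skip
Result: xvsk


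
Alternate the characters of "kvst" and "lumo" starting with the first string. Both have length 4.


String 1: 'kvst'
String 2: 'lumo'
Operation: alternate characters
Pairs: 'k'+'l', 'v'+'u', 's'+'m', 't'+'o'
Result: klvusmto


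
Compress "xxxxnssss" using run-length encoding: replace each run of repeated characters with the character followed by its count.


Input: 'xxxxnssss'
Operation: identify consecutive runs
Runs: 'xxxx' -> x4, 'n' -> n1, 'ssss' -> s4
Encoded: x4n1s4


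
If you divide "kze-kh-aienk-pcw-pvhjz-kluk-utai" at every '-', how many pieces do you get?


Input string: 'kze-kh-aienk-pcw-pvhjz-kluk-utai'
Delimiter: '-'
Split result: 'kze', 'kh', 'aienk', 'pcw', 'pvhjz', 'kluk', 'utai'
Number of parts: 7


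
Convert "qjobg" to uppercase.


Input string: 'qjobg'
Operation: convert each letter to uppercase
Mapping: 'q'->'Q', 'j'->'J', 'o'->'O', 'b'->'B', 'g'->'G'
Result: QJOBG


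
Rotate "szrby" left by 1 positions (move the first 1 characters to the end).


Input: 'szrby', shift = 1
Operation: split at index 1 and swap parts
Front part s[0:1] = 's'
Back part s[1:] = 'zrby'
Rotated = back + front = 'zrby' + 's'
Result: zrbys


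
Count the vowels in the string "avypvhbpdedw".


Input string: 'avypvhbpdedw'
Operation: count vowels (a, e, i, o, u)
Scan: s[0]='a' (vowel), s[1]='v', s[2]='y', s[3]='p', s[4]='v', s[5]='h', s[6]='b', s[7]='p', s[8]='d', s[9]='e' (vowel), s[10]='d', s[11]='w'
Vowels found: 2
Result: 2


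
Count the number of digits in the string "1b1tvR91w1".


Input string: '1b1tvR91w1'
Operation: count digit characters (0-9)
Scan: '1'(digit), 'b', '1'(digit), 't', 'v', 'R', '9'(digit), '1'(digit), 'w', '1'(digit)
Digits found: 5
Result: 5


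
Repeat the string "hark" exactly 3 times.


Input string: 'hark'
Operation: repeat 3 times
Concatenation: 'hark' + 'hark' + 'hark'
Result: harkharkhark


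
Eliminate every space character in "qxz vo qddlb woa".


Input string: 'qxz vo qddlb woa'
Operation: remove all spaces
Words: 'qxz', 'vo', 'qddlb', 'woa'
Join without spaces: qxzvoqddlbwoa


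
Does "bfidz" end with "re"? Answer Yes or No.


Input string: 'bfidz'
Suffix to check: 're'
Last 2 characters of input: 'dz'
Match: False
Result: No


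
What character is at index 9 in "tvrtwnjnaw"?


Input string: 'tvrtwnjnaw'
Operation: get character at index 9
Index mapping: s[0]='t', s[1]='v', s[2]='r', s[3]='t', s[4]='w', s[5]='n', s[6]='j', s[7]='n', s[8]='a', s[9]='w'
Result: 'w'


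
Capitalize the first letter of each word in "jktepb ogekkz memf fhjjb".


Input string: 'jktepb ogekkz memf fhjjb'
Operation: capitalize first letter of each word
Word transformations: 'jktepb'->'Jktepb', 'ogekkz'->'Ogekkz', 'memf'->'Memf', 'fhjjb'->'Fhjjb'
Result: Jktepb Ogekkz Memf Fhjjb


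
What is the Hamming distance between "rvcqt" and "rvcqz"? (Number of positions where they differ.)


String 1: 'rvcqt'
String 2: 'rvcqz'
Compare each position: pos 0: 'r'=='r', pos 1: 'v'=='v', pos 2: 'c'=='c', pos 3: 'q'=='q', pos 4: 't'!='z'
Differing positions: 1
Hamming distance: 1


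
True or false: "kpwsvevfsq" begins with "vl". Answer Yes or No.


Input string: 'kpwsvevfsq'
Prefix to check: 'vl'
First 2 characters of input: 'kp'
Match: False
Result: No


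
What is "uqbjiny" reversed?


Input string: 'uqbjiny'
Operation: reverse character order
Original order: 'u' -> 'q' -> 'b' -> 'j' -> 'i' -> 'n' -> 'y'
Reversed order: 'y' -> 'n' -> 'i' -> 'j' -> 'b' -> 'q' -> 'u'
Result: ynijbqu


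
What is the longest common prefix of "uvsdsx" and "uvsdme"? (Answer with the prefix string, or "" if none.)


String 1: 'uvsdsx'
String 2: 'uvsdme'
Compare position by position:
pos 0: 'u' vs 'u' match
pos 1: 'v' vs 'v' match
pos 2: 's' vs 's' match
pos 3: 'd' vs 'd' match
pos 4: 's' vs 'm' differ -> stop
Longest common prefix: "uvsd" (length 4)


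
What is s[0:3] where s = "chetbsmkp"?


Input string: 'chetbsmkp'
Operation: slice [0:3]
Extract characters: s[0]='c', s[1]='h', s[2]='e'
Result: che


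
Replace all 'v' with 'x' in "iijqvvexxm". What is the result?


Input string: 'iijqvvexxm'
Operation: replace 'v' with 'x'
Positions of 'v': 4, 5
After replacement: iijqxxexxm


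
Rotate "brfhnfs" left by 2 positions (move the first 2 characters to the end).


Input: 'brfhnfs', shift = 2
Operation: split at index 2 and swap parts
Front part s[0:2] = 'br'
Back part s[2:] = 'fhnfs'
Rotated = back + front = 'fhnfs' + 'br'
Result: fhnfsbr


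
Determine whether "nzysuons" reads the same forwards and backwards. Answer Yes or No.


Input string: 'nzysuons'
Reversed: 'snousyzn'
Compare pairs: s[0]='n' vs s[7]='s' (mismatch), s[1]='z' vs s[6]='n' (mismatch), s[2]='y' vs s[5]='o' (mismatch), s[3]='s' vs s[4]='u' (mismatch)
Palindrome: No


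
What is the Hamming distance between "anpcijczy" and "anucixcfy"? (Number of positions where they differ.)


String 1: 'anpcijczy'
String 2: 'anucixcfy'
Compare each position: pos 0: 'a'=='a', pos 1: 'n'=='n', pos 2: 'p'!='u', pos 3: 'c'=='c', pos 4: 'i'=='i', pos 5: 'j'!='x', pos 6: 'c'=='c', pos 7: 'z'!='f', pos 8: 'y'=='y'
Differing positions: 3
Hamming distance: 3


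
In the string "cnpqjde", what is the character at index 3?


Input string: 'cnpqjde'
Operation: get character at index 3
Index mapping: s[0]='c', s[1]='n', s[2]='p', s[3]='q'
Result: 'q'


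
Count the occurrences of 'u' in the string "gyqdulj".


Input string: 'gyqdulj'
Target character: 'u'
Scan each position: s[4]='u'
Matches found at indices: 4
Total: 1


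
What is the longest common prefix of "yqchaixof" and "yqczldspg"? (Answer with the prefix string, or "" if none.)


String 1: 'yqchaixof'
String 2: 'yqczldspg'
Compare position by position:
pos 0: 'y' vs 'y' match
pos 1: 'q' vs 'q' match
pos 2: 'c' vs 'c' match
pos 3: 'h' vs 'z' differ -> stop
Longest common prefix: "yqc" (length 3)


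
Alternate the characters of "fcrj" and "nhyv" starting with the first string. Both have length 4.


String 1: 'fcrj'
String 2: 'nhyv'
Operation: alternate characters
Pairs: 'f'+'n', 'c'+'h', 'r'+'y', 'j'+'v'
Result: fnchryjv


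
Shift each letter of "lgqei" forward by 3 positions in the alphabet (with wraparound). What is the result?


Input: 'lgqei', shift = 3
Operation: for each letter, (position + 3) mod 26
Mapping: 'l'(11+3=14)->'o', 'g'(6+3=9)->'j', 'q'(16+3=19)->'t', 'e'(4+3=7)->'h', 'i'(8+3=11)->'l'
Result: ojthl


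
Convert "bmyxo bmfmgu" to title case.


Input string: 'bmyxo bmfmgu'
Operation: capitalize first letter of each word
Word transformations: 'bmyxo'->'Bmyxo', 'bmfmgu'->'Bmfmgu'
Result: Bmyxo Bmfmgu


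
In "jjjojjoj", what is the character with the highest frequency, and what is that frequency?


Input: 'jjjojjoj'
Operation: tally each character
Counts: 'j':6, 'o':2
Maximum: 'j' appears 6 times


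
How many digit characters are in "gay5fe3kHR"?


Input string: 'gay5fe3kHR'
Operation: count digit characters (0-9)
Scan: 'g', 'a', 'y', '5'(digit), 'f', 'e', '3'(digit), 'k', 'H', 'R'
Digits found: 2
Result: 2


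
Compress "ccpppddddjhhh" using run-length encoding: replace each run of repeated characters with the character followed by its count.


Input: 'ccpppddddjhhh'
Operation: identify consecutive runs
Runs: 'cc' -> c2, 'ppp' -> p3, 'dddd' -> d4, 'j' -> j1, 'hhh' -> h3
Encoded: c2p3d4j1h3


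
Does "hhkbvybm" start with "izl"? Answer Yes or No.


Input string: 'hhkbvybm'
Prefix to check: 'izl'
First 3 characters of input: 'hhk'
Match: False
Result: No


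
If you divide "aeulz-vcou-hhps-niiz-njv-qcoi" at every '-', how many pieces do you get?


Input string: 'aeulz-vcou-hhps-niiz-njv-qcoi'
Delimiter: '-'
Split result: 'aeulz', 'vcou', 'hhps', 'niiz', 'njv', 'qcoi'
Number of parts: 6


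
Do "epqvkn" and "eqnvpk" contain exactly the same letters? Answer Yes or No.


String 1: 'epqvkn' -> sorted: 'eknpqv'
String 2: 'eqnvpk' -> sorted: 'eknpqv'
Compare sorted forms: 'eknpqv' == 'eknpqv'
Anagram: Yes


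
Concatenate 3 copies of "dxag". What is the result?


Input string: 'dxag'
Operation: repeat 3 times
Concatenation: 'dxag' + 'dxag' + 'dxag'
Result: dxagdxagdxag


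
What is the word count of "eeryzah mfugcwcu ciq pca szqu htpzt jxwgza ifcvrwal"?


Input string: 'eeryzah mfugcwcu ciq pca szqu htpzt jxwgza ifcvrwal'
Operation: split by spaces
Words found: 'eeryzah', 'mfugcwcu', 'ciq', 'pca', 'szqu', 'htpzt', 'jxwgza', 'ifcvrwal'
Word count: 8


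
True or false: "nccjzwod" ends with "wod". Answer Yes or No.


Input string: 'nccjzwod'
Suffix to check: 'wod'
Last 3 characters of input: 'wod'
Match: True
Result: Yes


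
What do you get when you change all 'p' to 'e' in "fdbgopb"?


Input string: 'fdbgopb'
Operation: replace 'p' with 'e'
Positions of 'p': 5
After replacement: fdbgoeb


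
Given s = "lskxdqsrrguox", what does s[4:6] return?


Input string: 'lskxdqsrrguox'
Operation: slice [4:6]
Extract characters: s[4]='d', s[5]='q'
Result: dq


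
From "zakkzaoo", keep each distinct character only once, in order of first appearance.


Input: 'zakkzaoo'
Operation: keep first occurrence of each character
Scan: s[0]='z' new -> keep; s[1]='a' new -> keep; s[2]='k' new -> keep; s[3]='k' seen -> skip; s[4]='z' seen -> skip; s[5]='a' seen -> skip; s[6]='o' new -> keep; s[7]='o' seen -> skip
Result: zako


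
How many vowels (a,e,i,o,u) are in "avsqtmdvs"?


Input string: 'avsqtmdvs'
Operation: count vowels (a, e, i, o, u)
Scan: s[0]='a' (vowel), s[1]='v', s[2]='s', s[3]='q', s[4]='t', s[5]='m', s[6]='d', s[7]='v', s[8]='s'
Vowels found: 1
Result: 1


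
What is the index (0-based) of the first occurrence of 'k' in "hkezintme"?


Input string: 'hkezintme'
Target: 'k'
Scanning left to right: s[0]='h', s[1]='k'
First match at index: 1


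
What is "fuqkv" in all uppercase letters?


Input string: 'fuqkv'
Operation: convert each letter to uppercase
Mapping: 'f'->'F', 'u'->'U', 'q'->'Q', 'k'->'K', 'v'->'V'
Result: FUQKV


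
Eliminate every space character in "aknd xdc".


Input string: 'aknd xdc'
Operation: remove all spaces
Words: 'aknd', 'xdc'
Join without spaces: akndxdc


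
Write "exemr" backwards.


Input string: 'exemr'
Operation: reverse character order
Original order: 'e' -> 'x' -> 'e' -> 'm' -> 'r'
Reversed order: 'r' -> 'm' -> 'e' -> 'x' -> 'e'
Result: rmexe


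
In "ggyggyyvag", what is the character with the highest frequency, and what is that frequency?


Input: 'ggyggyyvag'
Operation: tally each character
Counts: 'a':1, 'g':5, 'v':1, 'y':3
Maximum: 'g' appears 5 times


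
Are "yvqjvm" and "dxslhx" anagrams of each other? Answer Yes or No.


String 1: 'yvqjvm' -> sorted: 'jmqvvy'
String 2: 'dxslhx' -> sorted: 'dhlsxx'
Compare sorted forms: 'jmqvvy' != 'dhlsxx'
Anagram: No


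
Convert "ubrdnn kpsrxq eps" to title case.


Input string: 'ubrdnn kpsrxq eps'
Operation: capitalize first letter of each word
Word transformations: 'ubrdnn'->'Ubrdnn', 'kpsrxq'->'Kpsrxq', 'eps'->'Eps'
Result: Ubrdnn Kpsrxq Eps


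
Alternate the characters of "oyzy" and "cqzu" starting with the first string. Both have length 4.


String 1: 'oyzy'
String 2: 'cqzu'
Operation: alternate characters
Pairs: 'o'+'c', 'y'+'q', 'z'+'z', 'y'+'u'
Result: ocyqzzyu


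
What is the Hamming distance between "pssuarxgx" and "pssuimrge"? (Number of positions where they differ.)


String 1: 'pssuarxgx'
String 2: 'pssuimrge'
Compare each position: pos 0: 'p'=='p', pos 1: 's'=='s', pos 2: 's'=='s', pos 3: 'u'=='u', pos 4: 'a'!='i', pos 5: 'r'!='m', pos 6: 'x'!='r', pos 7: 'g'=='g', pos 8: 'x'!='e'
Differing positions: 4
Hamming distance: 4


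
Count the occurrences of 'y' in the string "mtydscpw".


Input string: 'mtydscpw'
Target character: 'y'
Scan each position: s[2]='y'
Matches found at indices: 2
Total: 1


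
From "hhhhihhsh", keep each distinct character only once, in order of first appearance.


Input: 'hhhhihhsh'
Operation: keep first occurrence of each character
Scan: s[0]='h' new -> keep; s[1]='h' seen -> skip; s[2]='h' seen -> skip; s[3]='h' seen -> skip; s[4]='i' new -> keep; s[5]='h' seen -> skip; s[6]='h' seen -> skip; s[7]='s' new -> keep; s[8]='h' seen -> skip
Result: his


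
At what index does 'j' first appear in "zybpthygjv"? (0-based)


Input string: 'zybpthygjv'
Target: 'j'
Scanning left to right: s[0]='z', s[1]='y', s[2]='b', s[3]='p', s[4]='t', s[5]='h', s[6]='y', s[7]='g', s[8]='j'
First match at index: 8


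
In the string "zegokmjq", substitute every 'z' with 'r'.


Input string: 'zegokmjq'
Operation: replace 'z' with 'r'
Positions of 'z': 0
After replacement: regokmjq


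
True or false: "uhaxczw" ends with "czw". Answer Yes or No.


Input string: 'uhaxczw'
Suffix to check: 'czw'
Last 3 characters of input: 'czw'
Match: True
Result: Yes


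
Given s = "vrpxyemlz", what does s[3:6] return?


Input string: 'vrpxyemlz'
Operation: slice [3:6]
Extract characters: s[3]='x', s[4]='y', s[5]='e'
Result: xye


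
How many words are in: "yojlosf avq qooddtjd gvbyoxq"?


Input string: 'yojlosf avq qooddtjd gvbyoxq'
Operation: split by spaces
Words found: 'yojlosf', 'avq', 'qooddtjd', 'gvbyoxq'
Word count: 4


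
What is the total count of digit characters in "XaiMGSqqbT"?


Input string: 'XaiMGSqqbT'
Operation: count digit characters (0-9)
Scan: 'X', 'a', 'i', 'M', 'G', 'S', 'q', 'q', 'b', 'T'
Digits found: 0
Result: 0


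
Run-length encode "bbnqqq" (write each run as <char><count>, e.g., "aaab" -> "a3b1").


Input: 'bbnqqq'
Operation: identify consecutive runs
Runs: 'bb' -> b2, 'n' -> n1, 'qqq' -> q3
Encoded: b2n1q3


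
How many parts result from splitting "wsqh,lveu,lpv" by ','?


Input string: 'wsqh,lveu,lpv'
Delimiter: ','
Split result: 'wsqh', 'lveu', 'lpv'
Number of parts: 3


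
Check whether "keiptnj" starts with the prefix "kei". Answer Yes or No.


Input string: 'keiptnj'
Prefix to check: 'kei'
First 3 characters of input: 'kei'
Match: True
Result: Yes


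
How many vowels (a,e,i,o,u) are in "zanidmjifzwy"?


Input string: 'zanidmjifzwy'
Operation: count vowels (a, e, i, o, u)
Scan: s[0]='z', s[1]='a' (vowel), s[2]='n', s[3]='i' (vowel), s[4]='d', s[5]='m', s[6]='j', s[7]='i' (vowel), s[8]='f', s[9]='z', s[10]='w', s[11]='y'
Vowels found: 3
Result: 3


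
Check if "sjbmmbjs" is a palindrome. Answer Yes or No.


Input string: 'sjbmmbjs'
Reversed: 'sjbmmbjs'
Compare pairs: s[0]='s' vs s[7]='s' (match), s[1]='j' vs s[6]='j' (match), s[2]='b' vs s[5]='b' (match), s[3]='m' vs s[4]='m' (match)
Palindrome: Yes


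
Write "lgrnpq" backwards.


Input string: 'lgrnpq'
Operation: reverse character order
Original order: 'l' -> 'g' -> 'r' -> 'n' -> 'p' -> 'q'
Reversed order: 'q' -> 'p' -> 'n' -> 'r' -> 'g' -> 'l'
Result: qpnrgl


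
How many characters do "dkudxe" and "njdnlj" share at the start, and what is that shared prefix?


String 1: 'dkudxe'
String 2: 'njdnlj'
Compare position by position:
pos 0: 'd' vs 'n' differ -> stop
Longest common prefix: "" (length 0)


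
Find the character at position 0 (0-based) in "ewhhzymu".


Input string: 'ewhhzymu'
Operation: get character at index 0
Index mapping: s[0]='e'
Result: 'e'


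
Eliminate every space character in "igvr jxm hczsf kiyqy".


Input string: 'igvr jxm hczsf kiyqy'
Operation: remove all spaces
Words: 'igvr', 'jxm', 'hczsf', 'kiyqy'
Join without spaces: igvrjxmhczsfkiyqy


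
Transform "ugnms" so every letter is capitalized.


Input string: 'ugnms'
Operation: convert each letter to uppercase
Mapping: 'u'->'U', 'g'->'G', 'n'->'N', 'm'->'M', 's'->'S'
Result: UGNMS


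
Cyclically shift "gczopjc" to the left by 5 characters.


Input: 'gczopjc', shift = 5
Operation: split at index 5 and swap parts
Front part s[0:5] = 'gczop'
Back part s[5:] = 'jc'
Rotated = back + front = 'jc' + 'gczop'
Result: jcgczop


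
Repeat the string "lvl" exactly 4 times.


Input string: 'lvl'
Operation: repeat 4 times
Concatenation: 'lvl' + 'lvl' + 'lvl' + 'lvl'
Result: lvllvllvllvl


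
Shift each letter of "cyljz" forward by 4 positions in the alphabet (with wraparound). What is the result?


Input: 'cyljz', shift = 4
Operation: for each letter, (position + 4) mod 26
Mapping: 'c'(2+4=6)->'g', 'y'(24+4=28, 28 mod 26=2)->'c', 'l'(11+4=15)->'p', 'j'(9+4=13)->'n', 'z'(25+4=29, 29 mod 26=3)->'d'
Result: gcpnd


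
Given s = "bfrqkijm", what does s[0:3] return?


Input string: 'bfrqkijm'
Operation: slice [0:3]
Extract characters: s[0]='b', s[1]='f', s[2]='r'
Result: bfr


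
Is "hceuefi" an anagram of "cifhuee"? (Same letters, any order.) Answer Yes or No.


String 1: 'cifhuee' -> sorted: 'ceefhiu'
String 2: 'hceuefi' -> sorted: 'ceefhiu'
Compare sorted forms: 'ceefhiu' == 'ceefhiu'
Anagram: Yes


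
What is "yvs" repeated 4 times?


Input string: 'yvs'
Operation: repeat 4 times
Concatenation: 'yvs' + 'yvs' + 'yvs' + 'yvs'
Result: yvsyvsyvsyvs


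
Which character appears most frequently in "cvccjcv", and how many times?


Input: 'cvccjcv'
Operation: tally each character
Counts: 'c':4, 'j':1, 'v':2
Maximum: 'c' appears 4 times


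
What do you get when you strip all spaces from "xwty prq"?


Input string: 'xwty prq'
Operation: remove all spaces
Words: 'xwty', 'prq'
Join without spaces: xwtyprq


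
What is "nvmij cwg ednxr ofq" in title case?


Input string: 'nvmij cwg ednxr ofq'
Operation: capitalize first letter of each word
Word transformations: 'nvmij'->'Nvmij', 'cwg'->'Cwg', 'ednxr'->'Ednxr', 'ofq'->'Ofq'
Result: Nvmij Cwg Ednxr Ofq


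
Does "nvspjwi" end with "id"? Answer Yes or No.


Input string: 'nvspjwi'
Suffix to check: 'id'
Last 2 characters of input: 'wi'
Match: False
Result: No


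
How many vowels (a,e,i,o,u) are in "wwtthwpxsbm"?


Input string: 'wwtthwpxsbm'
Operation: count vowels (a, e, i, o, u)
Scan: s[0]='w', s[1]='w', s[2]='t', s[3]='t', s[4]='h', s[5]='w', s[6]='p', s[7]='x', s[8]='s', s[9]='b', s[10]='m'
Vowels found: 0
Result: 0


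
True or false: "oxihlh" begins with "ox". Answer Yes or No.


Input string: 'oxihlh'
Prefix to check: 'ox'
First 2 characters of input: 'ox'
Match: True
Result: Yes


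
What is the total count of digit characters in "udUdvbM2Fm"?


Input string: 'udUdvbM2Fm'
Operation: count digit characters (0-9)
Scan: 'u', 'd', 'U', 'd', 'v', 'b', 'M', '2'(digit), 'F', 'm'
Digits found: 1
Result: 1


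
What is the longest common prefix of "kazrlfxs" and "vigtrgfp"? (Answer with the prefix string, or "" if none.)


String 1: 'kazrlfxs'
String 2: 'vigtrgfp'
Compare position by position:
pos 0: 'k' vs 'v' differ -> stop
Longest common prefix: "" (length 0)


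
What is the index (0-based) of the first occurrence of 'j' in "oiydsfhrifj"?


Input string: 'oiydsfhrifj'
Target: 'j'
Scanning left to right: s[0]='o', s[1]='i', s[2]='y', s[3]='d', s[4]='s', s[5]='f', s[6]='h', s[7]='r', s[8]='i', s[9]='f', s[10]='j'
First match at index: 10


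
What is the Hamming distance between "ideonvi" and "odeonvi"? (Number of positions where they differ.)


String 1: 'ideonvi'
String 2: 'odeonvi'
Compare each position: pos 0: 'i'!='o', pos 1: 'd'=='d', pos 2: 'e'=='e', pos 3: 'o'=='o', pos 4: 'n'=='n', pos 5: 'v'=='v', pos 6: 'i'=='i'
Differing positions: 1
Hamming distance: 1


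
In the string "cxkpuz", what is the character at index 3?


Input string: 'cxkpuz'
Operation: get character at index 3
Index mapping: s[0]='c', s[1]='x', s[2]='k', s[3]='p'
Result: 'p'


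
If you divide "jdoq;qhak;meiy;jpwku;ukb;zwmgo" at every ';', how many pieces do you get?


Input string: 'jdoq;qhak;meiy;jpwku;ukb;zwmgo'
Delimiter: ';'
Split result: 'jdoq', 'qhak', 'meiy', 'jpwku', 'ukb', 'zwmgo'
Number of parts: 6


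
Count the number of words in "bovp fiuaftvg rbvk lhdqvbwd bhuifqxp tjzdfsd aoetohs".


Input string: 'bovp fiuaftvg rbvk lhdqvbwd bhuifqxp tjzdfsd aoetohs'
Operation: split by spaces
Words found: 'bovp', 'fiuaftvg', 'rbvk', 'lhdqvbwd', 'bhuifqxp', 'tjzdfsd', 'aoetohs'
Word count: 7


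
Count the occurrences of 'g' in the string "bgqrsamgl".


Input string: 'bgqrsamgl'
Target character: 'g'
Scan each position: s[1]='g', s[7]='g'
Matches found at indices: 1, 7
Total: 2


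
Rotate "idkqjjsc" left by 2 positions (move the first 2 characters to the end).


Input: 'idkqjjsc', shift = 2
Operation: split at index 2 and swap parts
Front part s[0:2] = 'id'
Back part s[2:] = 'kqjjsc'
Rotated = back + front = 'kqjjsc' + 'id'
Result: kqjjscid


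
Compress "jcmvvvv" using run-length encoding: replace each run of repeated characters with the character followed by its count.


Input: 'jcmvvvv'
Operation: identify consecutive runs
Runs: 'j' -> j1, 'c' -> c1, 'm' -> m1, 'vvvv' -> v4
Encoded: j1c1m1v4


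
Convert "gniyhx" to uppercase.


Input string: 'gniyhx'
Operation: convert each letter to uppercase
Mapping: 'g'->'G', 'n'->'N', 'i'->'I', 'y'->'Y', 'h'->'H', 'x'->'X'
Result: GNIYHX


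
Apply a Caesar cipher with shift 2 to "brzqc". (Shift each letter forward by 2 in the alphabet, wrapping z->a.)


Input: 'brzqc', shift = 2
Operation: for each letter, (position + 2) mod 26
Mapping: 'b'(1+2=3)->'d', 'r'(17+2=19)->'t', 'z'(25+2=27, 27 mod 26=1)->'b', 'q'(16+2=18)->'s', 'c'(2+2=4)->'e'
Result: dtbse


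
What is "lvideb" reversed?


Input string: 'lvideb'
Operation: reverse character order
Original order: 'l' -> 'v' -> 'i' -> 'd' -> 'e' -> 'b'
Reversed order: 'b' -> 'e' -> 'd' -> 'i' -> 'v' -> 'l'
Result: bedivl


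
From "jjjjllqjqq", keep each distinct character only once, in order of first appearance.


Input: 'jjjjllqjqq'
Operation: keep first occurrence of each character
Scan: s[0]='j' new -> keep; s[1]='j' seen -> skip; s[2]='j' seen -> skip; s[3]='j' seen -> skip; s[4]='l' new -> keep; s[5]='l' seen -> skip; s[6]='q' new -> keep; s[7]='j' seen -> skip; s[8]='q' seen -> skip; s[9]='q' seen -> skip
Result: jlq


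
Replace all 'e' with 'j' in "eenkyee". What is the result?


Input string: 'eenkyee'
Operation: replace 'e' with 'j'
Positions of 'e': 0, 1, 5, 6
After replacement: jjnkyjj


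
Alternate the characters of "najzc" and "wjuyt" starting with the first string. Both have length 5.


String 1: 'najzc'
String 2: 'wjuyt'
Operation: alternate characters
Pairs: 'n'+'w', 'a'+'j', 'j'+'u', 'z'+'y', 'c'+'t'
Result: nwajjuzyct


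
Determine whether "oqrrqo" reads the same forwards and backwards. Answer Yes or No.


Input string: 'oqrrqo'
Reversed: 'oqrrqo'
Compare pairs: s[0]='o' vs s[5]='o' (match), s[1]='q' vs s[4]='q' (match), s[2]='r' vs s[3]='r' (match)
Palindrome: Yes


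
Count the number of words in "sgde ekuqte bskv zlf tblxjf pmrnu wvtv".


Input string: 'sgde ekuqte bskv zlf tblxjf pmrnu wvtv'
Operation: split by spaces
Words found: 'sgde', 'ekuqte', 'bskv', 'zlf', 'tblxjf', 'pmrnu', 'wvtv'
Word count: 7


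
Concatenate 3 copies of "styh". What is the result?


Input string: 'styh'
Operation: repeat 3 times
Concatenation: 'styh' + 'styh' + 'styh'
Result: styhstyhstyh


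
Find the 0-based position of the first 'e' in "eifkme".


Input string: 'eifkme'
Target: 'e'
Scanning left to right: s[0]='e'
First match at index: 0


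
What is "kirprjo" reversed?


Input string: 'kirprjo'
Operation: reverse character order
Original order: 'k' -> 'i' -> 'r' -> 'p' -> 'r' -> 'j' -> 'o'
Reversed order: 'o' -> 'j' -> 'r' -> 'p' -> 'r' -> 'i' -> 'k'
Result: ojrprik


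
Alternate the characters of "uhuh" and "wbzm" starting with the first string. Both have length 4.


String 1: 'uhuh'
String 2: 'wbzm'
Operation: alternate characters
Pairs: 'u'+'w', 'h'+'b', 'u'+'z', 'h'+'m'
Result: uwhbuzhm


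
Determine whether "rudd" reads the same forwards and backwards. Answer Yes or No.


Input string: 'rudd'
Reversed: 'ddur'
Compare pairs: s[0]='r' vs s[3]='d' (mismatch), s[1]='u' vs s[2]='d' (mismatch)
Palindrome: No


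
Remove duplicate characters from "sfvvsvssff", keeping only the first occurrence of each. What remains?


Input: 'sfvvsvssff'
Operation: keep first occurrence of each character
Scan: s[0]='s' new -> keep; s[1]='f' new -> keep; s[2]='v' new -> keep; s[3]='v' seen -> skip; s[4]='s' seen -> skip; s[5]='v' seen -> skip; s[6]='s' seen -> skip; s[7]='s' seen -> skip; s[8]='f' seen -> skip; s[9]='f' seen -> skip
Result: sfv


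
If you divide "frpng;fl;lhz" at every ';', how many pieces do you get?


Input string: 'frpng;fl;lhz'
Delimiter: ';'
Split result: 'frpng', 'fl', 'lhz'
Number of parts: 3


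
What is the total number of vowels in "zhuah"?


Input string: 'zhuah'
Operation: count vowels (a, e, i, o, u)
Scan: s[0]='z', s[1]='h', s[2]='u' (vowel), s[3]='a' (vowel), s[4]='h'
Vowels found: 2
Result: 2


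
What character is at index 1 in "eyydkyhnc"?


Input string: 'eyydkyhnc'
Operation: get character at index 1
Index mapping: s[0]='e', s[1]='y'
Result: 'y'


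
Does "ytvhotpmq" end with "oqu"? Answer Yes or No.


Input string: 'ytvhotpmq'
Suffix to check: 'oqu'
Last 3 characters of input: 'pmq'
Match: False
Result: No


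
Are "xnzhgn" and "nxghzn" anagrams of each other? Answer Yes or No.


String 1: 'xnzhgn' -> sorted: 'ghnnxz'
String 2: 'nxghzn' -> sorted: 'ghnnxz'
Compare sorted forms: 'ghnnxz' == 'ghnnxz'
Anagram: Yes
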